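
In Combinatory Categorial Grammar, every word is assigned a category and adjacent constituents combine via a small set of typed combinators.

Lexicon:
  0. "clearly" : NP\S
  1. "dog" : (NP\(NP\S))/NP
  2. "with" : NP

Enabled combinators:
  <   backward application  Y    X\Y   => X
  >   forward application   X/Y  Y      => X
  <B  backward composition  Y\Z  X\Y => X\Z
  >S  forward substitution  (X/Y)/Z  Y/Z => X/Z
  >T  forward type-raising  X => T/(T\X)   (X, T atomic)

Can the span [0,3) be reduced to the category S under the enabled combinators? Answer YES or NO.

NP\S (NP\(NP\S))/NP NP
CKY chart[0,3] = {N/(N\NP), NP, NP/(NP\NP), PP/(PP\NP), S/(S\NP)}; S ∉ chart

NO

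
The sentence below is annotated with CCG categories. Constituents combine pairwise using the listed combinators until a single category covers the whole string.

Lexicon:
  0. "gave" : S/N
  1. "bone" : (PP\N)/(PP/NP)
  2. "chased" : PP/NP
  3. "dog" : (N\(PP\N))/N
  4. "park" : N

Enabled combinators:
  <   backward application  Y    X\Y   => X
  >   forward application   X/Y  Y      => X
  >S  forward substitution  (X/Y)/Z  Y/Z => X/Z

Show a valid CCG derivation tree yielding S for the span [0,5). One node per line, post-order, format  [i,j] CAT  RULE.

[0,1] S/N  lex  "gave"
[1,2] (PP\N)/(PP/NP)  lex  "bone"
[2,3] PP/NP  lex  "chased"
[1,3] PP\N  >  k=2
[3,4] (N\(PP\N))/N  lex  "dog"
[4,5] N  lex  "park"
[3,5] N\(PP\N)  >  k=4
[1,5] N  <  k=3
[0,5] S  >  k=1

[0,5] S   >
  [0,1] "gave" : S/N
  [1,5] N   <
    [1,3] PP\N   >
      [1,2] "bone" : (PP\N)/(PP/NP)
      [2,3] "chased" : PP/NP
    [3,5] N\(PP\N)   >
      [3,4] "dog" : (N\(PP\N))/N
      [4,5] "park" : N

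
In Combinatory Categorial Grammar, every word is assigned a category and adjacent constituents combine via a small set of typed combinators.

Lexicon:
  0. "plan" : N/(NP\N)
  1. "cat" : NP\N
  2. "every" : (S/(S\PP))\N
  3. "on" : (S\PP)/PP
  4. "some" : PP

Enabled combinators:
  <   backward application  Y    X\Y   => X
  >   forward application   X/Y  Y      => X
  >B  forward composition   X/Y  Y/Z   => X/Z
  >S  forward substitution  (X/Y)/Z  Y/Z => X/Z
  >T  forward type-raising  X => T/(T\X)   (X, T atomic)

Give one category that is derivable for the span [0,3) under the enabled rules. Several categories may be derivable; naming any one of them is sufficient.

S/(S\PP)

[0,5] S   >
  [0,3] S/(S\PP)   <
    [0,2] N   >
      [0,1] "plan" : N/(NP\N)
      [1,2] "cat" : NP\N
    [2,3] "every" : (S/(S\PP))\N
  [3,5] S\PP   >
    [3,4] "on" : (S\PP)/PP
    [4,5] "some" : PP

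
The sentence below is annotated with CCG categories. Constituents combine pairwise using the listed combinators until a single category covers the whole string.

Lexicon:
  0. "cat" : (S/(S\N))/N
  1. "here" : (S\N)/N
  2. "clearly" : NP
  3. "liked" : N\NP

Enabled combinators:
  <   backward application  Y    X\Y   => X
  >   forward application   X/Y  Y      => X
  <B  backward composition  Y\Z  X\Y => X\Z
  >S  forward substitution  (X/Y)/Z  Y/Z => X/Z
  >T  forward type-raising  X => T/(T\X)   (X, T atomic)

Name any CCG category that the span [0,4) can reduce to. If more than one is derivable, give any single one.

S

[0,4] S   >
  [0,2] S/N   >S
    [0,1] "cat" : (S/(S\N))/N
    [1,2] "here" : (S\N)/N
  [2,4] N   >
    [2,3] N/(N\NP)   >T
      [2,3] "clearly" : NP
    [3,4] "liked" : N\NP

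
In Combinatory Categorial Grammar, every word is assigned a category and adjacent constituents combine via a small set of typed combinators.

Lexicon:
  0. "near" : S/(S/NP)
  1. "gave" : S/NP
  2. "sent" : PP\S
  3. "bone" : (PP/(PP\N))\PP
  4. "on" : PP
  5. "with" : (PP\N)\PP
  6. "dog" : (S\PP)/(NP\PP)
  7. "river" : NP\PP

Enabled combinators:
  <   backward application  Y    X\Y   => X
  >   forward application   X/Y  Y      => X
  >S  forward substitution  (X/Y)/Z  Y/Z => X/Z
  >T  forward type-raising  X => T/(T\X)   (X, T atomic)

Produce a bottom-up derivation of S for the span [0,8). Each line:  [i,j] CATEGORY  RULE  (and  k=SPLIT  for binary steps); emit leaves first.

[0,1] S/(S/NP)  lex  "near"
[1,2] S/NP  lex  "gave"
[0,2] S  >  k=1
[2,3] PP\S  lex  "sent"
[0,3] PP  <  k=2
[3,4] (PP/(PP\N))\PP  lex  "bone"
[0,4] PP/(PP\N)  <  k=3
[4,5] PP  lex  "on"
[5,6] (PP\N)\PP  lex  "with"
[4,6] PP\N  <  k=5
[0,6] PP  >  k=4
[6,7] (S\PP)/(NP\PP)  lex  "dog"
[7,8] NP\PP  lex  "river"
[6,8] S\PP  >  k=7
[0,8] S  <  k=6

[0,8] S   <
  [0,6] PP   >
    [0,4] PP/(PP\N)   <
      [0,3] PP   <
        [0,2] S   >
          [0,1] "near" : S/(S/NP)
          [1,2] "gave" : S/NP
        [2,3] "sent" : PP\S
      [3,4] "bone" : (PP/(PP\N))\PP
    [4,6] PP\N   <
      [4,5] "on" : PP
      [5,6] "with" : (PP\N)\PP
  [6,8] S\PP   >
    [6,7] "dog" : (S\PP)/(NP\PP)
    [7,8] "river" : NP\PP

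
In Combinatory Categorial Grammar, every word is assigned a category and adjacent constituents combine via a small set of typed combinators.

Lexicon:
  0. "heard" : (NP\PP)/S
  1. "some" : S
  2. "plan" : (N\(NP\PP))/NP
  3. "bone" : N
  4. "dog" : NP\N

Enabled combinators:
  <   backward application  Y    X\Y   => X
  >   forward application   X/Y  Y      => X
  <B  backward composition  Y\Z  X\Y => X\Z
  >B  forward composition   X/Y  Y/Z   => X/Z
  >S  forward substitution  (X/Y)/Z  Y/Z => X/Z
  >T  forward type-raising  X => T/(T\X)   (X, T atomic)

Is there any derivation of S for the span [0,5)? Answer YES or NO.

(NP\PP)/S S (N\(NP\PP))/NP N NP\N
CKY chart[0,5] = {N, N/(N\N), NP/(NP\N), PP/(PP\N), S/(S\N)}; S ∉ chart

NO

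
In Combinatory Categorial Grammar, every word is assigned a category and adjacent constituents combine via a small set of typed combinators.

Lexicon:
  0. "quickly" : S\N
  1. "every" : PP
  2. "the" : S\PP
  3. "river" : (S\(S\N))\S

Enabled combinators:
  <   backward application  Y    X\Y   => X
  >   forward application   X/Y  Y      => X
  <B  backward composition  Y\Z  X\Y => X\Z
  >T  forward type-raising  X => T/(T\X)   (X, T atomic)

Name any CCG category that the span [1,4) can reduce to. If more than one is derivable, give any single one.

S\(S\N)

[0,4] S   <
  [0,1] "quickly" : S\N
  [1,4] S\(S\N)   <
    [1,3] S   >
      [1,2] S/(S\PP)   >T
        [1,2] "every" : PP
      [2,3] "the" : S\PP
    [3,4] "river" : (S\(S\N))\S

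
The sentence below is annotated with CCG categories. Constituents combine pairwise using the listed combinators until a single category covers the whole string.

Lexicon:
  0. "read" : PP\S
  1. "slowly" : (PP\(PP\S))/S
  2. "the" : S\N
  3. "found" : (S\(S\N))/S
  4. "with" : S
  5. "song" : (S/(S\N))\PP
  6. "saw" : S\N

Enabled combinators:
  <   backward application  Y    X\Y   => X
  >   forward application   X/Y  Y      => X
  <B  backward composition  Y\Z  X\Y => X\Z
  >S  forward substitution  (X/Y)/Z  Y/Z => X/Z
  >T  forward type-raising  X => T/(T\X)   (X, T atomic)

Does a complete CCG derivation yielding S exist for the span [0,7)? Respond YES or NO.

[0,7] S   >
  [0,6] S/(S\N)   <
    [0,5] PP   <
      [0,1] "read" : PP\S
      [1,5] PP\(PP\S)   >
        [1,2] "slowly" : (PP\(PP\S))/S
        [2,5] S   <
          [2,3] "the" : S\N
          [3,5] S\(S\N)   >
            [3,4] "found" : (S\(S\N))/S
            [4,5] "with" : S
    [5,6] "song" : (S/(S\N))\PP
  [6,7] "saw" : S\N

YES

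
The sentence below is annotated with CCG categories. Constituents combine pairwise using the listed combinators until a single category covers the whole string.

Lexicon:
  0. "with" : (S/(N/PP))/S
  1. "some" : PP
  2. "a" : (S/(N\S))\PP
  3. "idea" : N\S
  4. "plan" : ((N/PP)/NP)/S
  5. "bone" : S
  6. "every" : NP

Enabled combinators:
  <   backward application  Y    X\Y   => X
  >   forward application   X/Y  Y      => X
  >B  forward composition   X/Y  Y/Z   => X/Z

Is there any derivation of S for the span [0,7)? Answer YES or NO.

[0,7] S   >
  [0,4] S/(N/PP)   >
    [0,1] "with" : (S/(N/PP))/S
    [1,4] S   >
      [1,3] S/(N\S)   <
        [1,2] "some" : PP
        [2,3] "a" : (S/(N\S))\PP
      [3,4] "idea" : N\S
  [4,7] N/PP   >
    [4,6] (N/PP)/NP   >
      [4,5] "plan" : ((N/PP)/NP)/S
      [5,6] "bone" : S
    [6,7] "every" : NP

YES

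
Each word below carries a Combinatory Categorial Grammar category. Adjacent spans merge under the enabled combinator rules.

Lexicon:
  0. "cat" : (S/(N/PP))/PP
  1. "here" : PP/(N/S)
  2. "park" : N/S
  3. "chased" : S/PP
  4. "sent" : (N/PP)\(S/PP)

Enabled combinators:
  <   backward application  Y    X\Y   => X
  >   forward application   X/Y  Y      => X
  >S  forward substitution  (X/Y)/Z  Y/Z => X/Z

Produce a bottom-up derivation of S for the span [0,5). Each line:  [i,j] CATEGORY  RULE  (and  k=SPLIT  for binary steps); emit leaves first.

[0,5] S   >
  [0,3] S/(N/PP)   >
    [0,1] "cat" : (S/(N/PP))/PP
    [1,3] PP   >
      [1,2] "here" : PP/(N/S)
      [2,3] "park" : N/S
  [3,5] N/PP   <
    [3,4] "chased" : S/PP
    [4,5] "sent" : (N/PP)\(S/PP)

[0,1] (S/(N/PP))/PP  lex  "cat"
[1,2] PP/(N/S)  lex  "here"
[2,3] N/S  lex  "park"
[1,3] PP  >  k=2
[0,3] S/(N/PP)  >  k=1
[3,4] S/PP  lex  "chased"
[4,5] (N/PP)\(S/PP)  lex  "sent"
[3,5] N/PP  <  k=4
[0,5] S  >  k=3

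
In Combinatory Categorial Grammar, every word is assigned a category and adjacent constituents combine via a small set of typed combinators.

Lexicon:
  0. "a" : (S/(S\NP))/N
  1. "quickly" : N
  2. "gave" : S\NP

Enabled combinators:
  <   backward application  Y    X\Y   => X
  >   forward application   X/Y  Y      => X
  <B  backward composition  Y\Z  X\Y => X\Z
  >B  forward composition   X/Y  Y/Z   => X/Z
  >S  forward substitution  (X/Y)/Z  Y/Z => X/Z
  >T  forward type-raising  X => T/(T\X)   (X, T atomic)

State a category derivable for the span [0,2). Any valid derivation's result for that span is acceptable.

S/(S\NP)

[0,3] S   >
  [0,2] S/(S\NP)   >
    [0,1] "a" : (S/(S\NP))/N
    [1,2] "quickly" : N
  [2,3] "gave" : S\NP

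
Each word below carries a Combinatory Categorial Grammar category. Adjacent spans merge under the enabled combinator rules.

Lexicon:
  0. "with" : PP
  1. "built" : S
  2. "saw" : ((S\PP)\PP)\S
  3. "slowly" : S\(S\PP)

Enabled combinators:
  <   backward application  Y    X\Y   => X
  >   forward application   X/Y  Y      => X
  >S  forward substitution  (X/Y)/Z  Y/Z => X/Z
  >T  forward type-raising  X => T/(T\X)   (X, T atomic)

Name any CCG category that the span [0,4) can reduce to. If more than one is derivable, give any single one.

S

[0,4] S   <
  [0,3] S\PP   <
    [0,1] "with" : PP
    [1,3] (S\PP)\PP   <
      [1,2] "built" : S
      [2,3] "saw" : ((S\PP)\PP)\S
  [3,4] "slowly" : S\(S\PP)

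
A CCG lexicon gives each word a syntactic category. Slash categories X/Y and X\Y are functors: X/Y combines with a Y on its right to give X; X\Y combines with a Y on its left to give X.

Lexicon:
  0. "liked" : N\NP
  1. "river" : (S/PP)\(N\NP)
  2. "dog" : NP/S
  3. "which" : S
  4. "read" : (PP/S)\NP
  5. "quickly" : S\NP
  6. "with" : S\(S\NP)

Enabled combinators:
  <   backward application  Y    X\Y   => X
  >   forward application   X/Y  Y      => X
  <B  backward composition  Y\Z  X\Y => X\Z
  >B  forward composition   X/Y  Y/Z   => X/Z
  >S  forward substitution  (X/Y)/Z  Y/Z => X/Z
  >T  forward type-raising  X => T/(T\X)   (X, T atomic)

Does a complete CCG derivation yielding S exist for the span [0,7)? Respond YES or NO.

[0,7] S   >
  [0,2] S/PP   <
    [0,1] "liked" : N\NP
    [1,2] "river" : (S/PP)\(N\NP)
  [2,7] PP   >
    [2,5] PP/S   <
      [2,4] NP   >
        [2,3] "dog" : NP/S
        [3,4] "which" : S
      [4,5] "read" : (PP/S)\NP
    [5,7] S   <
      [5,6] "quickly" : S\NP
      [6,7] "with" : S\(S\NP)

YES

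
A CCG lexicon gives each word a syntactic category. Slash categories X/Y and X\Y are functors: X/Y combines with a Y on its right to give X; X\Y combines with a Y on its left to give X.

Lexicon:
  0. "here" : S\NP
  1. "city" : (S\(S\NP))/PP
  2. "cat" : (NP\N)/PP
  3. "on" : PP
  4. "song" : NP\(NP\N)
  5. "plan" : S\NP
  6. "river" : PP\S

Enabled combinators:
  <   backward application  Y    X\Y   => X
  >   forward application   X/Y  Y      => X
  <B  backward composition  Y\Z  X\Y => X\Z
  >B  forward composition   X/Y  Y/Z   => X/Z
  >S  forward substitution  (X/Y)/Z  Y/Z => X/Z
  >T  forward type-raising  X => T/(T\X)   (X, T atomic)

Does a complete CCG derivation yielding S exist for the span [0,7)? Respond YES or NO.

[0,7] S   <
  [0,1] "here" : S\NP
  [1,7] S\(S\NP)   >
    [1,2] "city" : (S\(S\NP))/PP
    [2,7] PP   <
      [2,6] S   <
        [2,5] NP   <
          [2,4] NP\N   >
            [2,3] "cat" : (NP\N)/PP
            [3,4] "on" : PP
          [4,5] "song" : NP\(NP\N)
        [5,6] "plan" : S\NP
      [6,7] "river" : PP\S

YES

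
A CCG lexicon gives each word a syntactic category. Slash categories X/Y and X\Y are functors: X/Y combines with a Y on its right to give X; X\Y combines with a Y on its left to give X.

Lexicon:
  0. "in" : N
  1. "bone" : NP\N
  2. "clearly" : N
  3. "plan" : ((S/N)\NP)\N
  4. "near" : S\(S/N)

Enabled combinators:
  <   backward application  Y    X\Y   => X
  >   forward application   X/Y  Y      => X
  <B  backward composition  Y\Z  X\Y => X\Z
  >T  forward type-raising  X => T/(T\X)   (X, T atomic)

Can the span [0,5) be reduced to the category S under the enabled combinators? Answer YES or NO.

[0,5] S   <
  [0,4] S/N   <
    [0,2] NP   <
      [0,1] "in" : N
      [1,2] "bone" : NP\N
    [2,4] (S/N)\NP   <
      [2,3] "clearly" : N
      [3,4] "plan" : ((S/N)\NP)\N
  [4,5] "near" : S\(S/N)

YES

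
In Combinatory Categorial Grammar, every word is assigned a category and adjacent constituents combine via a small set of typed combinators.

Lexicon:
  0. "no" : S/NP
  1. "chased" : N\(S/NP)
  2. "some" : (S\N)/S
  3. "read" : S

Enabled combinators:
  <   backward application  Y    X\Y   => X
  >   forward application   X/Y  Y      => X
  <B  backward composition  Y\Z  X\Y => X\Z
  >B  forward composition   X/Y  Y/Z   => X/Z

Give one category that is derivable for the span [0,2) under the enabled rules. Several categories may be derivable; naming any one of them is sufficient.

[0,4] S   <
  [0,2] N   <
    [0,1] "no" : S/NP
    [1,2] "chased" : N\(S/NP)
  [2,4] S\N   >
    [2,3] "some" : (S\N)/S
    [3,4] "read" : S

N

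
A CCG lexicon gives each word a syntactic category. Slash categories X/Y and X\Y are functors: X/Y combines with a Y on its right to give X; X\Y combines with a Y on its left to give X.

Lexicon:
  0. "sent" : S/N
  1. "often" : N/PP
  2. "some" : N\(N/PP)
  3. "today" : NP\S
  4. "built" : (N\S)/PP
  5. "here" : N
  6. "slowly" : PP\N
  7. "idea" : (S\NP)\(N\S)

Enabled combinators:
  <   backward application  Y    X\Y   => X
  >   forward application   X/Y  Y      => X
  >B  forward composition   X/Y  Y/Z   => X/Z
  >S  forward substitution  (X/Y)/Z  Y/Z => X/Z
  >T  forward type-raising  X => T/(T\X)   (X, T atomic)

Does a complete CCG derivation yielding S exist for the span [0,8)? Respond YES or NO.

[0,8] S   <
  [0,4] NP   <
    [0,3] S   >
      [0,1] "sent" : S/N
      [1,3] N   <
        [1,2] "often" : N/PP
        [2,3] "some" : N\(N/PP)
    [3,4] "today" : NP\S
  [4,8] S\NP   <
    [4,7] N\S   >
      [4,5] "built" : (N\S)/PP
      [5,7] PP   <
        [5,6] "here" : N
        [6,7] "slowly" : PP\N
    [7,8] "idea" : (S\NP)\(N\S)

YES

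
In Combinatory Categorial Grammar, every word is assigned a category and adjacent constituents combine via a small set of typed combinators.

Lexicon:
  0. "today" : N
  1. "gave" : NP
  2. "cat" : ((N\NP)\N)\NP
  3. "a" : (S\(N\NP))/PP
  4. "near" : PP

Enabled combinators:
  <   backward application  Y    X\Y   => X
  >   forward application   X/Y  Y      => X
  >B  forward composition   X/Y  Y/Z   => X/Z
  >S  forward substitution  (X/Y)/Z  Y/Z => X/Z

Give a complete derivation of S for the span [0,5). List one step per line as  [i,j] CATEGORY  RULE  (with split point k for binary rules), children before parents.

[0,5] S   <
  [0,3] N\NP   <
    [0,1] "today" : N
    [1,3] (N\NP)\N   <
      [1,2] "gave" : NP
      [2,3] "cat" : ((N\NP)\N)\NP
  [3,5] S\(N\NP)   >
    [3,4] "a" : (S\(N\NP))/PP
    [4,5] "near" : PP

[0,1] N  lex  "today"
[1,2] NP  lex  "gave"
[2,3] ((N\NP)\N)\NP  lex  "cat"
[1,3] (N\NP)\N  <  k=2
[0,3] N\NP  <  k=1
[3,4] (S\(N\NP))/PP  lex  "a"
[4,5] PP  lex  "near"
[3,5] S\(N\NP)  >  k=4
[0,5] S  <  k=3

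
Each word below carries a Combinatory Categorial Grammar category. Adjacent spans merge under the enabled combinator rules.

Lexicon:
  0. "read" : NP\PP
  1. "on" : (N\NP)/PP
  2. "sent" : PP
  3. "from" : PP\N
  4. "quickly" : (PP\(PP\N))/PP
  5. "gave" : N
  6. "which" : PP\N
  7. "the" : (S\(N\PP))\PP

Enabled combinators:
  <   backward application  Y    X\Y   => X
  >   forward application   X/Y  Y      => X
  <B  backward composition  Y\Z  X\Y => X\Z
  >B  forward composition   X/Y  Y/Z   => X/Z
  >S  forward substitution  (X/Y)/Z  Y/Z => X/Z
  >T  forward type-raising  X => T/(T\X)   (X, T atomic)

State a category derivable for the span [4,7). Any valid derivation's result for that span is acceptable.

[0,8] S   <
  [0,3] N\PP   <B
    [0,1] "read" : NP\PP
    [1,3] N\NP   >
      [1,2] "on" : (N\NP)/PP
      [2,3] "sent" : PP
  [3,8] S\(N\PP)   <
    [3,7] PP   <
      [3,4] "from" : PP\N
      [4,7] PP\(PP\N)   >
        [4,5] "quickly" : (PP\(PP\N))/PP
        [5,7] PP   >
          [5,6] PP/(PP\N)   >T
            [5,6] "gave" : N
          [6,7] "which" : PP\N
    [7,8] "the" : (S\(N\PP))\PP

PP\(PP\N)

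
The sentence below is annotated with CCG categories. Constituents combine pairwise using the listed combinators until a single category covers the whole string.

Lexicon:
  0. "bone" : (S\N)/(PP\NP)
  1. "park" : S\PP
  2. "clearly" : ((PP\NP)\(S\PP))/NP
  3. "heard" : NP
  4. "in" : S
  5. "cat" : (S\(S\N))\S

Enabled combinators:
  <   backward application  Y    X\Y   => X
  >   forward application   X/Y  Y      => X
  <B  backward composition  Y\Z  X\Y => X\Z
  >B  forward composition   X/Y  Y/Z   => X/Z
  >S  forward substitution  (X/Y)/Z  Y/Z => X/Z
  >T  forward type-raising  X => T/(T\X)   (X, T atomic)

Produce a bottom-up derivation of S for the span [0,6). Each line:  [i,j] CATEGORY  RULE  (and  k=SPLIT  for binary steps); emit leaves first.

[0,1] (S\N)/(PP\NP)  lex  "bone"
[1,2] S\PP  lex  "park"
[2,3] ((PP\NP)\(S\PP))/NP  lex  "clearly"
[3,4] NP  lex  "heard"
[2,4] (PP\NP)\(S\PP)  >  k=3
[1,4] PP\NP  <  k=2
[0,4] S\N  >  k=1
[4,5] S  lex  "in"
[5,6] (S\(S\N))\S  lex  "cat"
[4,6] S\(S\N)  <  k=5
[0,6] S  <  k=4

[0,6] S   <
  [0,4] S\N   >
    [0,1] "bone" : (S\N)/(PP\NP)
    [1,4] PP\NP   <
      [1,2] "park" : S\PP
      [2,4] (PP\NP)\(S\PP)   >
        [2,3] "clearly" : ((PP\NP)\(S\PP))/NP
        [3,4] "heard" : NP
  [4,6] S\(S\N)   <
    [4,5] "in" : S
    [5,6] "cat" : (S\(S\N))\S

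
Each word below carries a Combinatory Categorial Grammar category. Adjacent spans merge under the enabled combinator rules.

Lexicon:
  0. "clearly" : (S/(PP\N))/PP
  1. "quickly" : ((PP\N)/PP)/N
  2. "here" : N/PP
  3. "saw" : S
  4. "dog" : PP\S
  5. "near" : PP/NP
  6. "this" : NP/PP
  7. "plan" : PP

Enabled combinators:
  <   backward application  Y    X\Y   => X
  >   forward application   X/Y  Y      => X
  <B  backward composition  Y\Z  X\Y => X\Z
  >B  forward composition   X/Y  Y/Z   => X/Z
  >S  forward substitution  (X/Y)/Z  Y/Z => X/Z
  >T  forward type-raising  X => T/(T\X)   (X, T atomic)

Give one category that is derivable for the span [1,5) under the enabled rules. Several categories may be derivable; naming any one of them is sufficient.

(PP\N)/PP

[0,8] S   >
  [0,5] S/PP   >S
    [0,1] "clearly" : (S/(PP\N))/PP
    [1,5] (PP\N)/PP   >
      [1,2] "quickly" : ((PP\N)/PP)/N
      [2,5] N   >
        [2,3] "here" : N/PP
        [3,5] PP   <
          [3,4] "saw" : S
          [4,5] "dog" : PP\S
  [5,8] PP   >
    [5,6] "near" : PP/NP
    [6,8] NP   >
      [6,7] "this" : NP/PP
      [7,8] "plan" : PP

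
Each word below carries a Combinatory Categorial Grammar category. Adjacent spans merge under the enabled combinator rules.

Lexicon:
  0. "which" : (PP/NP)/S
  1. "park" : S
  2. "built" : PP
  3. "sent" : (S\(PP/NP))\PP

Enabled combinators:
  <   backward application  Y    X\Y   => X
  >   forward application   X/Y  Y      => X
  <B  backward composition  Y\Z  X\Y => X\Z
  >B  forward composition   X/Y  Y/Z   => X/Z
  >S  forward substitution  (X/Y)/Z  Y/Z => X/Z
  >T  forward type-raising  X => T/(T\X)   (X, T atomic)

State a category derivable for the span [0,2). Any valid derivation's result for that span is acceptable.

[0,4] S   <
  [0,2] PP/NP   >
    [0,1] "which" : (PP/NP)/S
    [1,2] "park" : S
  [2,4] S\(PP/NP)   <
    [2,3] "built" : PP
    [3,4] "sent" : (S\(PP/NP))\PP

PP/NP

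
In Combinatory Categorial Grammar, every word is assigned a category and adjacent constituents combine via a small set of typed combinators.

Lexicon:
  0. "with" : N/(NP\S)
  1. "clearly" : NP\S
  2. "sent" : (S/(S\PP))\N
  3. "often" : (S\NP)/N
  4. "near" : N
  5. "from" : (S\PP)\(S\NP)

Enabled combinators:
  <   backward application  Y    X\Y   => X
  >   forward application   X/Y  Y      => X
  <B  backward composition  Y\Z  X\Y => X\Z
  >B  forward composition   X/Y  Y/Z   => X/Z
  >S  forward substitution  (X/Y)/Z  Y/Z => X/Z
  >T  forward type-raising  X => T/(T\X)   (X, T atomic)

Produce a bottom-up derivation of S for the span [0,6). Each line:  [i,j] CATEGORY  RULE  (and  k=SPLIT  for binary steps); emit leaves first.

[0,6] S   >
  [0,3] S/(S\PP)   <
    [0,2] N   >
      [0,1] "with" : N/(NP\S)
      [1,2] "clearly" : NP\S
    [2,3] "sent" : (S/(S\PP))\N
  [3,6] S\PP   <
    [3,5] S\NP   >
      [3,4] "often" : (S\NP)/N
      [4,5] "near" : N
    [5,6] "from" : (S\PP)\(S\NP)

[0,1] N/(NP\S)  lex  "with"
[1,2] NP\S  lex  "clearly"
[0,2] N  >  k=1
[2,3] (S/(S\PP))\N  lex  "sent"
[0,3] S/(S\PP)  <  k=2
[3,4] (S\NP)/N  lex  "often"
[4,5] N  lex  "near"
[3,5] S\NP  >  k=4
[5,6] (S\PP)\(S\NP)  lex  "from"
[3,6] S\PP  <  k=5
[0,6] S  >  k=3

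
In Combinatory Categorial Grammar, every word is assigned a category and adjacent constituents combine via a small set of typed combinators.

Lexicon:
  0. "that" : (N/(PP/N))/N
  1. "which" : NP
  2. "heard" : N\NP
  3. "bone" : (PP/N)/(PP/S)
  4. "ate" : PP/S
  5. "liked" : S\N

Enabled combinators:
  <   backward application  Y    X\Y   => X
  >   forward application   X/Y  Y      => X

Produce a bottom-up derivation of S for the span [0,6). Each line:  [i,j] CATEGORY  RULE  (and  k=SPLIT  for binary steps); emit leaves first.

[0,6] S   <
  [0,5] N   >
    [0,3] N/(PP/N)   >
      [0,1] "that" : (N/(PP/N))/N
      [1,3] N   <
        [1,2] "which" : NP
        [2,3] "heard" : N\NP
    [3,5] PP/N   >
      [3,4] "bone" : (PP/N)/(PP/S)
      [4,5] "ate" : PP/S
  [5,6] "liked" : S\N

[0,1] (N/(PP/N))/N  lex  "that"
[1,2] NP  lex  "which"
[2,3] N\NP  lex  "heard"
[1,3] N  <  k=2
[0,3] N/(PP/N)  >  k=1
[3,4] (PP/N)/(PP/S)  lex  "bone"
[4,5] PP/S  lex  "ate"
[3,5] PP/N  >  k=4
[0,5] N  >  k=3
[5,6] S\N  lex  "liked"
[0,6] S  <  k=5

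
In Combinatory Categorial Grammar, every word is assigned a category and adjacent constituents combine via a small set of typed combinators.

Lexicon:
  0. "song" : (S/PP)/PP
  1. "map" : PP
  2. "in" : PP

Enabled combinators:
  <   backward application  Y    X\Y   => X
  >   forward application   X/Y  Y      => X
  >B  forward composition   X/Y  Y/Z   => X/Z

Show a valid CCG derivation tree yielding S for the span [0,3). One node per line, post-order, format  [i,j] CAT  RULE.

[0,3] S   >
  [0,2] S/PP   >
    [0,1] "song" : (S/PP)/PP
    [1,2] "map" : PP
  [2,3] "in" : PP

[0,1] (S/PP)/PP  lex  "song"
[1,2] PP  lex  "map"
[0,2] S/PP  >  k=1
[2,3] PP  lex  "in"
[0,3] S  >  k=2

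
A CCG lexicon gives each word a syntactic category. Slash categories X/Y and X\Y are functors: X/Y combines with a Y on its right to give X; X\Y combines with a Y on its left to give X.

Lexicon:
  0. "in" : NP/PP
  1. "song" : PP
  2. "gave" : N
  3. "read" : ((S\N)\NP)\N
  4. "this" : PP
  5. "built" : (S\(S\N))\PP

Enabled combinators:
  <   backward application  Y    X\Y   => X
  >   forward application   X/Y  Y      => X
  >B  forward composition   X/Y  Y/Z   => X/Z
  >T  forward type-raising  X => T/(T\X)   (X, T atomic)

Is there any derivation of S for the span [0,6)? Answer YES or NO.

YES

[0,6] S   <
  [0,4] S\N   <
    [0,2] NP   >
      [0,1] "in" : NP/PP
      [1,2] "song" : PP
    [2,4] (S\N)\NP   <
      [2,3] "gave" : N
      [3,4] "read" : ((S\N)\NP)\N
  [4,6] S\(S\N)   <
    [4,5] "this" : PP
    [5,6] "built" : (S\(S\N))\PP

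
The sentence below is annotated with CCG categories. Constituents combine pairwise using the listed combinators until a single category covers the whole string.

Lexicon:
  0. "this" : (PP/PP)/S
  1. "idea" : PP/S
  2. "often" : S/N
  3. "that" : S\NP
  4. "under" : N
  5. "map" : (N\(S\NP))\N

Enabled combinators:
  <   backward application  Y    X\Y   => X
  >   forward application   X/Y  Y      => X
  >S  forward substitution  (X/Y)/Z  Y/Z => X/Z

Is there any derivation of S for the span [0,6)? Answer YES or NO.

NO

(PP/PP)/S PP/S S/N S\NP N (N\(S\NP))\N
CKY chart[0,6] = {PP}; S ∉ chart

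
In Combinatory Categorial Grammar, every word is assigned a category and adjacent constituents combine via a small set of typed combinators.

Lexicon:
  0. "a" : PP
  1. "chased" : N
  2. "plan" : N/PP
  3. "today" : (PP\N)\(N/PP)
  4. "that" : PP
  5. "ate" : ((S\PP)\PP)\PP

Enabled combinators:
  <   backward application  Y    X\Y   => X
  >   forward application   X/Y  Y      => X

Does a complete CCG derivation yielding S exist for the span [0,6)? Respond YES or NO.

[0,6] S   <
  [0,1] "a" : PP
  [1,6] S\PP   <
    [1,4] PP   <
      [1,2] "chased" : N
      [2,4] PP\N   <
        [2,3] "plan" : N/PP
        [3,4] "today" : (PP\N)\(N/PP)
    [4,6] (S\PP)\PP   <
      [4,5] "that" : PP
      [5,6] "ate" : ((S\PP)\PP)\PP

YES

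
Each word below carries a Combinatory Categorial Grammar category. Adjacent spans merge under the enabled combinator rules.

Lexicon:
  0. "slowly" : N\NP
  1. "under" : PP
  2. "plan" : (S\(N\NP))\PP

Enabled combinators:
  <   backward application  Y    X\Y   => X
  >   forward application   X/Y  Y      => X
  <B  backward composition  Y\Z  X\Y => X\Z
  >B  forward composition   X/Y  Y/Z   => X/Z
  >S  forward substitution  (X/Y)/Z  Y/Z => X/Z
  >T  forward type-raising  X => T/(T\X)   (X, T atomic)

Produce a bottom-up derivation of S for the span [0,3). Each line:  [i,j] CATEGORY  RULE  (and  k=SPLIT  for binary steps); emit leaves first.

[0,3] S   <
  [0,1] "slowly" : N\NP
  [1,3] S\(N\NP)   <
    [1,2] "under" : PP
    [2,3] "plan" : (S\(N\NP))\PP

[0,1] N\NP  lex  "slowly"
[1,2] PP  lex  "under"
[2,3] (S\(N\NP))\PP  lex  "plan"
[1,3] S\(N\NP)  <  k=2
[0,3] S  <  k=1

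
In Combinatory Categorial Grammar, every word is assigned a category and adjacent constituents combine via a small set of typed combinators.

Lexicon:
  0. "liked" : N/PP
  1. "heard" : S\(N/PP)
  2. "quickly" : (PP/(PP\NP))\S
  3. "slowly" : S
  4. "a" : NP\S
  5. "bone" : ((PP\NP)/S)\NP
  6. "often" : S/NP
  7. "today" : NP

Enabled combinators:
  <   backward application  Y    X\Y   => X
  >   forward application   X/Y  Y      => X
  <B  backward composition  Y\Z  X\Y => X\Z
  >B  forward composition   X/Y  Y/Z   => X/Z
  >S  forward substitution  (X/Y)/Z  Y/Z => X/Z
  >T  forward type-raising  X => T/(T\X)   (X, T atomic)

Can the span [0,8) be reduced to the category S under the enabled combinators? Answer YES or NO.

NO

N/PP S\(N/PP) (PP/(PP\NP))\S S NP\S ((PP\NP)/S)\NP S/NP NP
CKY chart[0,8] = {N/(N\PP), NP/(NP\PP), PP, PP/(NP\NP), PP/(PP\PP), PP/(S\S), S/(S\PP)}; S ∉ chart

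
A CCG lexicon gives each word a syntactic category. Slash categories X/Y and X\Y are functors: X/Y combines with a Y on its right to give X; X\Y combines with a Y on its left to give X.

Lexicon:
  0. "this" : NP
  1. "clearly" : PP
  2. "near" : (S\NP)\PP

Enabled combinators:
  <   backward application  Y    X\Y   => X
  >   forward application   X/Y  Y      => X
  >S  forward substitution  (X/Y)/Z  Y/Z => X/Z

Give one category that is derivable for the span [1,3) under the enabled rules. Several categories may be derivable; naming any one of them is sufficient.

S\NP

[0,3] S   <
  [0,1] "this" : NP
  [1,3] S\NP   <
    [1,2] "clearly" : PP
    [2,3] "near" : (S\NP)\PP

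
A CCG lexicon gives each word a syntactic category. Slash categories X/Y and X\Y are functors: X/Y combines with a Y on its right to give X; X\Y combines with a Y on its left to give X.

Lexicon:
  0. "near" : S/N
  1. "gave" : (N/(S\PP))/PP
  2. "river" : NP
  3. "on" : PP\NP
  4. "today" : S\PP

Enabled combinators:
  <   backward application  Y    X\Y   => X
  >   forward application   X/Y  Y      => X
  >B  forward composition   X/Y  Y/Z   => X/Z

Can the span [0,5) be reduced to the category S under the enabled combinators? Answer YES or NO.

YES

[0,5] S   >
  [0,1] "near" : S/N
  [1,5] N   >
    [1,4] N/(S\PP)   >
      [1,2] "gave" : (N/(S\PP))/PP
      [2,4] PP   <
        [2,3] "river" : NP
        [3,4] "on" : PP\NP
    [4,5] "today" : S\PP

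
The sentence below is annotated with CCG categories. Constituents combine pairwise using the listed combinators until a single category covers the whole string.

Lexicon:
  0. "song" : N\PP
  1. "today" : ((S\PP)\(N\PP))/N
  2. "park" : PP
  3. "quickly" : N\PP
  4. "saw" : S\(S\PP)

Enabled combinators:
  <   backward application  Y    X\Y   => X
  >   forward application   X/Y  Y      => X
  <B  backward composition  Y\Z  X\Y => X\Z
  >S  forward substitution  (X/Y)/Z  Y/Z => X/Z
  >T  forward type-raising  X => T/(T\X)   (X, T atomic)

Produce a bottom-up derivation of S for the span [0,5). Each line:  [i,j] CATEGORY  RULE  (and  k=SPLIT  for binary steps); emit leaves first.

[0,5] S   <
  [0,4] S\PP   <
    [0,1] "song" : N\PP
    [1,4] (S\PP)\(N\PP)   >
      [1,2] "today" : ((S\PP)\(N\PP))/N
      [2,4] N   >
        [2,3] N/(N\PP)   >T
          [2,3] "park" : PP
        [3,4] "quickly" : N\PP
  [4,5] "saw" : S\(S\PP)

[0,1] N\PP  lex  "song"
[1,2] ((S\PP)\(N\PP))/N  lex  "today"
[2,3] PP  lex  "park"
[2,3] N/(N\PP)  >T
[3,4] N\PP  lex  "quickly"
[2,4] N  >  k=3
[1,4] (S\PP)\(N\PP)  >  k=2
[0,4] S\PP  <  k=1
[4,5] S\(S\PP)  lex  "saw"
[0,5] S  <  k=4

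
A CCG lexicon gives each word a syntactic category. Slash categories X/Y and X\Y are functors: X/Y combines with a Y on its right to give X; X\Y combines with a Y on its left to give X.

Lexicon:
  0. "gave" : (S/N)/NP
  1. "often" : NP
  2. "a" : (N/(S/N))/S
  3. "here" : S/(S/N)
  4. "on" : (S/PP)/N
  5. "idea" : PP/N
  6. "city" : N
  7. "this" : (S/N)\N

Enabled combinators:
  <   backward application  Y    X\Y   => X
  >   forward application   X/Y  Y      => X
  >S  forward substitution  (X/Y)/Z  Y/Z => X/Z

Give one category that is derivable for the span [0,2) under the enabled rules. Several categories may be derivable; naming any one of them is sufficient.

S/N

[0,8] S   >
  [0,2] S/N   >
    [0,1] "gave" : (S/N)/NP
    [1,2] "often" : NP
  [2,8] N   >
    [2,6] N/(S/N)   >
      [2,3] "a" : (N/(S/N))/S
      [3,6] S   >
        [3,4] "here" : S/(S/N)
        [4,6] S/N   >S
          [4,5] "on" : (S/PP)/N
          [5,6] "idea" : PP/N
    [6,8] S/N   <
      [6,7] "city" : N
      [7,8] "this" : (S/N)\N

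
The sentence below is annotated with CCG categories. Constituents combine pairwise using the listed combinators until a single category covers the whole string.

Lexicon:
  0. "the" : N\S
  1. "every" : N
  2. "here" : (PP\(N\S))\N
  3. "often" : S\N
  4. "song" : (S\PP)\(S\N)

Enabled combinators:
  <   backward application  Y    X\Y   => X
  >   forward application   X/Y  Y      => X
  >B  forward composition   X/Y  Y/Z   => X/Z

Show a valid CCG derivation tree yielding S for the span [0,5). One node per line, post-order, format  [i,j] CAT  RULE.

[0,5] S   <
  [0,3] PP   <
    [0,1] "the" : N\S
    [1,3] PP\(N\S)   <
      [1,2] "every" : N
      [2,3] "here" : (PP\(N\S))\N
  [3,5] S\PP   <
    [3,4] "often" : S\N
    [4,5] "song" : (S\PP)\(S\N)

[0,1] N\S  lex  "the"
[1,2] N  lex  "every"
[2,3] (PP\(N\S))\N  lex  "here"
[1,3] PP\(N\S)  <  k=2
[0,3] PP  <  k=1
[3,4] S\N  lex  "often"
[4,5] (S\PP)\(S\N)  lex  "song"
[3,5] S\PP  <  k=4
[0,5] S  <  k=3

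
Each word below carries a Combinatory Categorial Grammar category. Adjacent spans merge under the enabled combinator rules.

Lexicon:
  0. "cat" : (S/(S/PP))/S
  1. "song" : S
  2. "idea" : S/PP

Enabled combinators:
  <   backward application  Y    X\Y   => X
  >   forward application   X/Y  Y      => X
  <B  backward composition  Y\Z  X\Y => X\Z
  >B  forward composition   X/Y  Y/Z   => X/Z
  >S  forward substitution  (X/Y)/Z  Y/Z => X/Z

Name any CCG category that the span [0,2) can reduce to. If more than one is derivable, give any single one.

S/(S/PP)

[0,3] S   >
  [0,2] S/(S/PP)   >
    [0,1] "cat" : (S/(S/PP))/S
    [1,2] "song" : S
  [2,3] "idea" : S/PP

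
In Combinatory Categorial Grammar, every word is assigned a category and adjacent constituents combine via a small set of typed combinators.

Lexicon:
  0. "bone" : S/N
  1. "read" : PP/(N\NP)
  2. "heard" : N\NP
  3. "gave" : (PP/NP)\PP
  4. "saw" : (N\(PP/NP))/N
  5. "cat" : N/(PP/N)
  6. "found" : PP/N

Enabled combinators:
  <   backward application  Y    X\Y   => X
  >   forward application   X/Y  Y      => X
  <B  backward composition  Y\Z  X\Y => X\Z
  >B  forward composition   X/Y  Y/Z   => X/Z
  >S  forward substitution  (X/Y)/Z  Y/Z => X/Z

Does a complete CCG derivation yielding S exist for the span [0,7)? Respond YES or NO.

[0,7] S   >
  [0,1] "bone" : S/N
  [1,7] N   <
    [1,4] PP/NP   <
      [1,3] PP   >
        [1,2] "read" : PP/(N\NP)
        [2,3] "heard" : N\NP
      [3,4] "gave" : (PP/NP)\PP
    [4,7] N\(PP/NP)   >
      [4,5] "saw" : (N\(PP/NP))/N
      [5,7] N   >
        [5,6] "cat" : N/(PP/N)
        [6,7] "found" : PP/N

YES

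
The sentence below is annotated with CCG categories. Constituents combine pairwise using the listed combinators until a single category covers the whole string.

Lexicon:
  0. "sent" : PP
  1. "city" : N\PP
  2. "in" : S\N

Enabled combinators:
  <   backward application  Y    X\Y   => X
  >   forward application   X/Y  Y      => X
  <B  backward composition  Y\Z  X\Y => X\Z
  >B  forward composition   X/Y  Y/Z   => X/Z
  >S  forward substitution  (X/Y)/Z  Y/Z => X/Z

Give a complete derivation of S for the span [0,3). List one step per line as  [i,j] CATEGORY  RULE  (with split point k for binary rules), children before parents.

[0,3] S   <
  [0,2] N   <
    [0,1] "sent" : PP
    [1,2] "city" : N\PP
  [2,3] "in" : S\N

[0,1] PP  lex  "sent"
[1,2] N\PP  lex  "city"
[0,2] N  <  k=1
[2,3] S\N  lex  "in"
[0,3] S  <  k=2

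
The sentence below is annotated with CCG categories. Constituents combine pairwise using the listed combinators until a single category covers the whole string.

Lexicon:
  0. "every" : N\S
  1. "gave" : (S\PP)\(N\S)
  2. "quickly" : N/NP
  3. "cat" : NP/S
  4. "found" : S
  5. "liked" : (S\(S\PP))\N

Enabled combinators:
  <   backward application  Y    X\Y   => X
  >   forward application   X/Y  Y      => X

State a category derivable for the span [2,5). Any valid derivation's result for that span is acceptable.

N

[0,6] S   <
  [0,2] S\PP   <
    [0,1] "every" : N\S
    [1,2] "gave" : (S\PP)\(N\S)
  [2,6] S\(S\PP)   <
    [2,5] N   >
      [2,3] "quickly" : N/NP
      [3,5] NP   >
        [3,4] "cat" : NP/S
        [4,5] "found" : S
    [5,6] "liked" : (S\(S\PP))\N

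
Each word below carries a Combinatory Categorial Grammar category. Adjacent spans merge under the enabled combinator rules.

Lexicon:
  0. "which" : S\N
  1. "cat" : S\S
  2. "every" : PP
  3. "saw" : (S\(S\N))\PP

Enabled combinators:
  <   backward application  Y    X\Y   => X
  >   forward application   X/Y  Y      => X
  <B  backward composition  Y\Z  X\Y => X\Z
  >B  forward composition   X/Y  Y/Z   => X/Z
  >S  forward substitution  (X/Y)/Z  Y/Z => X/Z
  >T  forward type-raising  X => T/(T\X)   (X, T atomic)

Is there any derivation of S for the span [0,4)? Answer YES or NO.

YES

[0,4] S   <
  [0,2] S\N   <B
    [0,1] "which" : S\N
    [1,2] "cat" : S\S
  [2,4] S\(S\N)   <
    [2,3] "every" : PP
    [3,4] "saw" : (S\(S\N))\PP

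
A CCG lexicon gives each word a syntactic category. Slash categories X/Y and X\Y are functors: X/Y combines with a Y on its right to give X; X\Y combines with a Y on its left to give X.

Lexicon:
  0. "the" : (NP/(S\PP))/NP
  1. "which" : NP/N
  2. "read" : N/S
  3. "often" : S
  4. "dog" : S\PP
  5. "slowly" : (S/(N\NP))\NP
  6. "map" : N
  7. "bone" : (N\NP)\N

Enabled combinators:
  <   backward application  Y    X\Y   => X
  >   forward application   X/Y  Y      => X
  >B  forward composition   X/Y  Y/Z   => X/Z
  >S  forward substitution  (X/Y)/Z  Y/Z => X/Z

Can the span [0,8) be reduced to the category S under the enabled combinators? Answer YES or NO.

YES

[0,8] S   >
  [0,6] S/(N\NP)   <
    [0,5] NP   >
      [0,4] NP/(S\PP)   >
        [0,1] "the" : (NP/(S\PP))/NP
        [1,4] NP   >
          [1,2] "which" : NP/N
          [2,4] N   >
            [2,3] "read" : N/S
            [3,4] "often" : S
      [4,5] "dog" : S\PP
    [5,6] "slowly" : (S/(N\NP))\NP
  [6,8] N\NP   <
    [6,7] "map" : N
    [7,8] "bone" : (N\NP)\N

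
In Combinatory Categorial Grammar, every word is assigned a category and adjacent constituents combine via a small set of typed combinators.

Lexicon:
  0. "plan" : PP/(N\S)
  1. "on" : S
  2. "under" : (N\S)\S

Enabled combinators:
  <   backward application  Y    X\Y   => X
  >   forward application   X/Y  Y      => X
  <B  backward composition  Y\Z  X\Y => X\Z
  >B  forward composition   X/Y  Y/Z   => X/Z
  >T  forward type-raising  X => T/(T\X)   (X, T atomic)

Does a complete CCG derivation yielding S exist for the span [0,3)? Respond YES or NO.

PP/(N\S) S (N\S)\S
CKY chart[0,3] = {N/(N\PP), NP/(NP\PP), PP, PP/(PP\PP), S/(S\PP)}; S ∉ chart

NO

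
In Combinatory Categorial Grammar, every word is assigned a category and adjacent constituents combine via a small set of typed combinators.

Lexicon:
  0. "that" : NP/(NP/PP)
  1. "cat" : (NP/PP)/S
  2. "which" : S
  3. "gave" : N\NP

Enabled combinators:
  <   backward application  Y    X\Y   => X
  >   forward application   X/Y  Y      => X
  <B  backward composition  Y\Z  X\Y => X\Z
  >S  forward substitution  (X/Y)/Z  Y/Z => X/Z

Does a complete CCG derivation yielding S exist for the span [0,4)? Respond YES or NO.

NO

NP/(NP/PP) (NP/PP)/S S N\NP
CKY chart[0,4] = {N}; S ∉ chart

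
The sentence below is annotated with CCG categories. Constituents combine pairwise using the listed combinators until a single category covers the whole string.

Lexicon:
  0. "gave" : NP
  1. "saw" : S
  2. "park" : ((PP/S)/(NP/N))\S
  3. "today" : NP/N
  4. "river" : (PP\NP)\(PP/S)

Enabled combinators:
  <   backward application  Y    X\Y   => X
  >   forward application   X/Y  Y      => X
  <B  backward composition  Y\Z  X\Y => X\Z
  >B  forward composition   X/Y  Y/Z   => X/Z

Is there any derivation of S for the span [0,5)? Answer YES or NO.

NO

NP S ((PP/S)/(NP/N))\S NP/N (PP\NP)\(PP/S)
CKY chart[0,5] = {PP}; S ∉ chart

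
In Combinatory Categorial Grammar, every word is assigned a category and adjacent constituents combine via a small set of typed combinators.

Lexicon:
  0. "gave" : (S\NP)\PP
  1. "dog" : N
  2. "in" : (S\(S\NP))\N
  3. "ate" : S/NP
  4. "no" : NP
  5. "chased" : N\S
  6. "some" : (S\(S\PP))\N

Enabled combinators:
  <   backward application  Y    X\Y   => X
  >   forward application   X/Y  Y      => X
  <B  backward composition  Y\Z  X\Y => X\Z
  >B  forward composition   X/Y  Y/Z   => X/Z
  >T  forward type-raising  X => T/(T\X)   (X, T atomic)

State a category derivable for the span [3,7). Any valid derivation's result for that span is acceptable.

[0,7] S   <
  [0,3] S\PP   <B
    [0,1] "gave" : (S\NP)\PP
    [1,3] S\(S\NP)   <
      [1,2] "dog" : N
      [2,3] "in" : (S\(S\NP))\N
  [3,7] S\(S\PP)   <
    [3,6] N   <
      [3,5] S   >
        [3,4] "ate" : S/NP
        [4,5] "no" : NP
      [5,6] "chased" : N\S
    [6,7] "some" : (S\(S\PP))\N

S\(S\PP)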